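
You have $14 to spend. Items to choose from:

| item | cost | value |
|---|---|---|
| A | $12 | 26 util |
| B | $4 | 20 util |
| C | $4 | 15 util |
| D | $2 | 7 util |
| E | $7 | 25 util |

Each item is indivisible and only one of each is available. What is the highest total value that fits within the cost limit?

52 util

Check high-value combinations within $14:
- B+D+E: cost 4+2+7=13, value 20+7+25=52
- C+D+E: cost 4+2+7=13, value 15+7+25=47
- B+E: cost 4+7=11, value 20+25=45
- B+C+D: cost 4+4+2=10, value 20+15+7=42
- C+E: cost 4+7=11, value 15+25=40
Best: 52 util.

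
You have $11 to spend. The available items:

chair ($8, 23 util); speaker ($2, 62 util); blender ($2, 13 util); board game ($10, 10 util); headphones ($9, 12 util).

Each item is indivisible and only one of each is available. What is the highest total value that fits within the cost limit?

85 util

This is a 0/1 knapsack; check combinations near the capacity.
- chair+speaker: cost 8+2=10, value 23+62=85
- speaker+blender: cost 2+2=4, value 62+13=75
- speaker+headphones: cost 2+9=11, value 62+12=74
- speaker: cost 2, value 62
- chair+blender: cost 8+2=10, value 23+13=36
Best: 85 util.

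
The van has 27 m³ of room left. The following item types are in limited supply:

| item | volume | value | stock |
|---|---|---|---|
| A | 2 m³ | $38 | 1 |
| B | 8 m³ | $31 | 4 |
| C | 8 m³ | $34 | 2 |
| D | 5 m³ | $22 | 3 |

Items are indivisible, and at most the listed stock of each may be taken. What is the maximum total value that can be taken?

Best selections within volume 27 and stock limits:
- 1×A + 1×C + 3×D: volume 25, value 138
- 1×A + 1×B + 2×C: volume 26, value 137
Best: $138.

$138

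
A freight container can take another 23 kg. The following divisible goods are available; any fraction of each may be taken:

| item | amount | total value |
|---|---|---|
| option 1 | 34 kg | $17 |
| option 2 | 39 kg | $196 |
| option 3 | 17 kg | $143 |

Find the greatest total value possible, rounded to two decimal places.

173.15

Take in order of value per unit:
- option 3 (143/17 per unit): all 17 → value 143, running total 143.00
- option 2 (196/39 per unit): 6 of 39 → value 6×196/39 = 30.1538, running total 173.15
Total 173.15.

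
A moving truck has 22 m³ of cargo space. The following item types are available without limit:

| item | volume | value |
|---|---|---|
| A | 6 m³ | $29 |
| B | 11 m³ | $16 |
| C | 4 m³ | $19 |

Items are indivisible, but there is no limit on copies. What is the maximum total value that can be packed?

Best value-per-unit is A at 29/6; filling with it alone gives 3×29 = 87.
Optimal mix: 3×A + 1×C → volume 22, value 106.

$106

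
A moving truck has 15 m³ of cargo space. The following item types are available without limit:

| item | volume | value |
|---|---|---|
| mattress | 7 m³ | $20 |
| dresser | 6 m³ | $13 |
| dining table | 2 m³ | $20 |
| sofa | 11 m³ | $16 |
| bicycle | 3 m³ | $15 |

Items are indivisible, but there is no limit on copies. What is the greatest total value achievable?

$140

Best value-per-unit is dining table at 20/2, and filling with it alone uses volume 7×2=14. No mix of the others beats 7×20 = 140.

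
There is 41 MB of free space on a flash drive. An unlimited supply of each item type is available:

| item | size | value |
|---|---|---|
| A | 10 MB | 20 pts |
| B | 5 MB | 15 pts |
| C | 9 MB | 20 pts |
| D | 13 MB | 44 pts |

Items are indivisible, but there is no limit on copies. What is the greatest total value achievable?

133 pts

Best value-per-unit is D at 44/13; filling with it alone gives 3×44 = 132.
Optimal mix: 3×B + 2×D → size 41, value 133.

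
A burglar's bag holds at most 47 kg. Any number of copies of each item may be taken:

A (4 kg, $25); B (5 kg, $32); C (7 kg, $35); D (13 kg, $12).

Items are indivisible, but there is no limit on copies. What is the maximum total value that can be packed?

$299

Best value-per-unit is B at 32/5; filling with it alone gives 9×32 = 288.
Optimal mix: 3×A + 7×B → weight 47, value 299.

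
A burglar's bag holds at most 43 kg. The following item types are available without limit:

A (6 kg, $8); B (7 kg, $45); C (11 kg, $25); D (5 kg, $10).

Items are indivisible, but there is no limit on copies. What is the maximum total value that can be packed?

$270

Best value-per-unit is B at 45/7, and filling with it alone uses weight 6×7=42. No mix of the others beats 6×45 = 270.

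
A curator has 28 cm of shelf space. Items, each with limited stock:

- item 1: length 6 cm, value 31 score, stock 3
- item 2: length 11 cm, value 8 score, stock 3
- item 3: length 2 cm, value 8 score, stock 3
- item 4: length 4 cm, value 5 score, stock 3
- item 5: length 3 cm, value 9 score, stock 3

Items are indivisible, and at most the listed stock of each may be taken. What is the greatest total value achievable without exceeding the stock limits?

Best selections within length 28 and stock limits:
- 3×item 1 + 2×item 3 + 2×item 5: length 28, value 127
- 3×item 1 + 3×item 3 + 1×item 5: length 27, value 126
- 3×item 1 + 3×item 3 + 1×item 4: length 28, value 122
Best: 127 score.

127 score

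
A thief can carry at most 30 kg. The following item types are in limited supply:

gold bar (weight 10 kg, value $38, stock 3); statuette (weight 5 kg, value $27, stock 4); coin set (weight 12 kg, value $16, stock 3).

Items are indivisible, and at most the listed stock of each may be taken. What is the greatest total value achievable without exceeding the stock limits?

Best selections within weight 30 and stock limits:
- 1×gold bar + 4×statuette: weight 30, value 146
- 2×gold bar + 2×statuette: weight 30, value 130
Best: $146.

$146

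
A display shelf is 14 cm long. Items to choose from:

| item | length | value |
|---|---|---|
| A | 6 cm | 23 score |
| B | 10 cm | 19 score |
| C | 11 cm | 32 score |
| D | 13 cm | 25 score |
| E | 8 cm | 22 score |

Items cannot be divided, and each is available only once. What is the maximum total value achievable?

45 score

Check high-value combinations within 14 cm:
- A+E: length 6+8=14, value 23+22=45
- C: length 11, value 32
- D: length 13, value 25
Best: 45 score.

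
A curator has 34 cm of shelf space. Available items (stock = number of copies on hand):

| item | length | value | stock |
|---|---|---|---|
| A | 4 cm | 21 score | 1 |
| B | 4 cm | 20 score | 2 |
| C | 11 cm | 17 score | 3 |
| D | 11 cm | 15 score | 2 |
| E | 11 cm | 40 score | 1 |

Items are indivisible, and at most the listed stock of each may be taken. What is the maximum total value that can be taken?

118 score

Best selections within length 34 and stock limits:
- 1×A + 2×B + 1×C + 1×E: length 34, value 118
- 1×A + 2×B + 1×D + 1×E: length 34, value 116
- 1×A + 2×B + 1×E: length 23, value 101
Best: 118 score.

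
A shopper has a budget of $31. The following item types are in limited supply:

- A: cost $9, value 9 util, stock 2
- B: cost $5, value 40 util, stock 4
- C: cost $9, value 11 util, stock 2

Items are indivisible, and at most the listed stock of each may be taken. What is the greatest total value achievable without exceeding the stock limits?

Top feasible selections:
- 4×B + 1×C: cost 29, value 171
- 1×A + 4×B: cost 29, value 169
- 4×B: cost 20, value 160
- 3×B + 1×C: cost 24, value 131
Best: 171 util.

171 util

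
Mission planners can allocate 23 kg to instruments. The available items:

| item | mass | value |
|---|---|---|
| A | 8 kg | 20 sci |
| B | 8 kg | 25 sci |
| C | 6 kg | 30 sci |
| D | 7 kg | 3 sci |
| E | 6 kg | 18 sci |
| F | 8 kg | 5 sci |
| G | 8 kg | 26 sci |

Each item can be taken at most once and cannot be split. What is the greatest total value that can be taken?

81 sci

Check high-value combinations within 23 kg:
- B+C+G: mass 8+6+8=22, value 25+30+26=81
- A+C+G: mass 8+6+8=22, value 20+30+26=76
- A+B+C: mass 8+8+6=22, value 20+25+30=75
- C+E+G: mass 6+6+8=20, value 30+18+26=74
Best: 81 sci.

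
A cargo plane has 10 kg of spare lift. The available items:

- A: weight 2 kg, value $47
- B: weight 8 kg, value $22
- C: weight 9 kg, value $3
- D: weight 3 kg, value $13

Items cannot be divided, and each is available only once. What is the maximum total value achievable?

$69

Check high-value combinations within 10 kg:
- A+B: weight 2+8=10, value 47+22=69
- A+D: weight 2+3=5, value 47+13=60
- A: weight 2, value 47
Best: $69.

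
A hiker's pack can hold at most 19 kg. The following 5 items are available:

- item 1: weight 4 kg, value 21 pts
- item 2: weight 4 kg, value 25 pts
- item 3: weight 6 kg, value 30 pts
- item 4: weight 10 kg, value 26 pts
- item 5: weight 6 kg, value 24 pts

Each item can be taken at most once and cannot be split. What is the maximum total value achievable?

79 pts

Check high-value combinations within 19 kg:
- item 2+item 3+item 5: weight 4+6+6=16, value 25+30+24=79
- item 1+item 2+item 3: weight 4+4+6=14, value 21+25+30=76
- item 1+item 3+item 5: weight 4+6+6=16, value 21+30+24=75
Best: 79 pts.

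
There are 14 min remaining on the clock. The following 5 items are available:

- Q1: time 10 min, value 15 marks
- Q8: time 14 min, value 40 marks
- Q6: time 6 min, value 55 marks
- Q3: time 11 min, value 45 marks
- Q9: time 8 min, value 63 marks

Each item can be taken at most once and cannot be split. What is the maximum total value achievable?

118 marks

This is a 0/1 knapsack; check combinations near the capacity.
- Q6+Q9: time 6+8=14, value 55+63=118
- Q9: time 8, value 63
- Q6: time 6, value 55
Best: 118 marks.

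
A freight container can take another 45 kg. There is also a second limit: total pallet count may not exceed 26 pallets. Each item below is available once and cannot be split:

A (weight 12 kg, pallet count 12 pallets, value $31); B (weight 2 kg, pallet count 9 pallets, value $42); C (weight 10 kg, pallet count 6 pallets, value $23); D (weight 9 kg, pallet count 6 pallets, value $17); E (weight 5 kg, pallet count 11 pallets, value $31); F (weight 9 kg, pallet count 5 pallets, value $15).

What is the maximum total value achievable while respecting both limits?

Feasible sets respecting both limits:
- B+C+D+F: weight 30, pallet count 26, value 97
- B+C+E: weight 17, pallet count 26, value 96
- B+D+E: weight 16, pallet count 26, value 90
- A+B+F: weight 23, pallet count 26, value 88
Best: $97.

$97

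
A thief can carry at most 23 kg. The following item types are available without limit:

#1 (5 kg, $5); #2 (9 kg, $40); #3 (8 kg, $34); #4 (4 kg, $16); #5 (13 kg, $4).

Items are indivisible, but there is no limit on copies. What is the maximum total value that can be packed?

Best value-per-unit is #2 at 40/9; filling with it alone gives 2×40 = 80.
Optimal mix: 2×#2 + 1×#4 → weight 22, value 96.

$96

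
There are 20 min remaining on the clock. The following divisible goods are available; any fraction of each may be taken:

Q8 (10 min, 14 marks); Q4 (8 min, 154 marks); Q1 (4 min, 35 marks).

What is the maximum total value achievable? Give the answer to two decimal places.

Take in order of value per unit:
- Q4 (154/8 per unit): all 8 → value 154, running total 154.00
- Q1 (35/4 per unit): all 4 → value 35, running total 189.00
- Q8 (14/10 per unit): 8 of 10 → value 8×14/10 = 11.2000, running total 200.20
Total 200.20.

200.20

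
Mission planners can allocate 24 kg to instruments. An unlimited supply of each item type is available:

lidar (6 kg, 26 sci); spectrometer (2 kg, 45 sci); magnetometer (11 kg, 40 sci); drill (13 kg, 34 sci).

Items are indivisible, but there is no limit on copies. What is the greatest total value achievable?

540 sci

Best value-per-unit is spectrometer at 45/2, and filling with it alone uses mass 12×2=24. No mix of the others beats 12×45 = 540.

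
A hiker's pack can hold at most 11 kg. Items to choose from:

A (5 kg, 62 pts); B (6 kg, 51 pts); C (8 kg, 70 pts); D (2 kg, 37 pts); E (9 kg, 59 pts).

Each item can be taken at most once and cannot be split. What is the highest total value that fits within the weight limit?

113 pts

Check high-value combinations within 11 kg:
- A+B: weight 5+6=11, value 62+51=113
- C+D: weight 8+2=10, value 70+37=107
- A+D: weight 5+2=7, value 62+37=99
Best: 113 pts.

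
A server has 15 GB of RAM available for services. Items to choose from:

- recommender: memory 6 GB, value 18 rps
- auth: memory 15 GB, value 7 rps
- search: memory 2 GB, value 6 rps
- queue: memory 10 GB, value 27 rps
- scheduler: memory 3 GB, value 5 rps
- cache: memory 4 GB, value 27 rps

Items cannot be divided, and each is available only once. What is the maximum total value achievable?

Check high-value combinations within 15 GB:
- recommender+search+scheduler+cache: memory 6+2+3+4=15, value 18+6+5+27=56
- queue+cache: memory 10+4=14, value 27+27=54
- recommender+search+cache: memory 6+2+4=12, value 18+6+27=51
- recommender+scheduler+cache: memory 6+3+4=13, value 18+5+27=50
Best: 56 rps.

56 rps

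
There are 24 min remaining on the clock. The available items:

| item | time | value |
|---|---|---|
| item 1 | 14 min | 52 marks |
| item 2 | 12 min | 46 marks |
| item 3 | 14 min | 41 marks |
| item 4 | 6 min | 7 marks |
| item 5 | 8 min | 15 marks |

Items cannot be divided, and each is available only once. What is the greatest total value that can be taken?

67 marks

Check high-value combinations within 24 min:
- item 1+item 5: time 14+8=22, value 52+15=67
- item 2+item 5: time 12+8=20, value 46+15=61
- item 1+item 4: time 14+6=20, value 52+7=59
- item 3+item 5: time 14+8=22, value 41+15=56
- item 2+item 4: time 12+6=18, value 46+7=53
Best: 67 marks.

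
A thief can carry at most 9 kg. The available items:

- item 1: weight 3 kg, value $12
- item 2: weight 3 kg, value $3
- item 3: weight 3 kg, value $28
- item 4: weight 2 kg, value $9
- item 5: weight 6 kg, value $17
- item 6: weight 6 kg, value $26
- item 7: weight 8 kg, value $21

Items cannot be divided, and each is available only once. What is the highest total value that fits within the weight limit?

$54

Check high-value combinations within 9 kg:
- item 3+item 6: weight 3+6=9, value 28+26=54
- item 1+item 3+item 4: weight 3+3+2=8, value 12+28+9=49
- item 3+item 5: weight 3+6=9, value 28+17=45
- item 1+item 2+item 3: weight 3+3+3=9, value 12+3+28=43
Best: $54.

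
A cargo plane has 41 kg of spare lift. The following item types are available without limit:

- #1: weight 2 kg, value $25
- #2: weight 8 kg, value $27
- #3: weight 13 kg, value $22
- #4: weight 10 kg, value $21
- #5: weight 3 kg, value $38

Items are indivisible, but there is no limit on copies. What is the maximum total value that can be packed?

$519

Best value-per-unit is #5 at 38/3; filling with it alone gives 13×38 = 494.
Optimal mix: 1×#1 + 13×#5 → weight 41, value 519.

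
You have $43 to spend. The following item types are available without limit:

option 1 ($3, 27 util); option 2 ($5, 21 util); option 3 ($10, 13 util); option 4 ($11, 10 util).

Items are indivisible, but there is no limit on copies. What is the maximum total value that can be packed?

Best value-per-unit is option 1 at 27/3, and filling with it alone uses cost 14×3=42. No mix of the others beats 14×27 = 378.

378 util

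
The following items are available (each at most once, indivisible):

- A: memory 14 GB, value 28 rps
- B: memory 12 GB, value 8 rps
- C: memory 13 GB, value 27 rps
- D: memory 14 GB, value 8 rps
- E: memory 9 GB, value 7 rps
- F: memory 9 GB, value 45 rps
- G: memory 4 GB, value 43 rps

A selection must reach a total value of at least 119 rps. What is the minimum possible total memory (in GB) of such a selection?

35

Subsets with value ≥ 119, sorted by total memory:
- C+E+F+G: memory 35, value 122
- A+E+F+G: memory 36, value 123
- B+C+F+G: memory 38, value 123
Minimum memory: 35 GB.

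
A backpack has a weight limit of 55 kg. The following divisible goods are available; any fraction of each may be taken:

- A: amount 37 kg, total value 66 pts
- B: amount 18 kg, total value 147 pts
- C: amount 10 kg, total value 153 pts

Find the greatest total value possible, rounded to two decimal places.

Take in order of value per unit:
- C (153/10 per unit): all 10 → value 153, running total 153.00
- B (147/18 per unit): all 18 → value 147, running total 300.00
- A (66/37 per unit): 27 of 37 → value 27×66/37 = 48.1622, running total 348.16
Total 348.16.

348.16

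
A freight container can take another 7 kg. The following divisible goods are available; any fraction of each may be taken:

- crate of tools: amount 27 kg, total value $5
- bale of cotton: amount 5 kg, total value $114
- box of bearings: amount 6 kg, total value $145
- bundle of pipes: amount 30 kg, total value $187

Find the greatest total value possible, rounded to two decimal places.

Take in order of value per unit:
- box of bearings (145/6 per unit): all 6 → value 145, running total 145.00
- bale of cotton (114/5 per unit): 1 of 5 → value 1×114/5 = 22.8000, running total 167.80
Total 167.80.

167.80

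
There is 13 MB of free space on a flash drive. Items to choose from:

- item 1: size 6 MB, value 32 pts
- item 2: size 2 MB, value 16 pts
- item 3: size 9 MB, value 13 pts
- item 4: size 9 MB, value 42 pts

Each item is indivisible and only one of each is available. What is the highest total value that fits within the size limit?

Check high-value combinations within 13 MB:
- item 2+item 4: size 2+9=11, value 16+42=58
- item 1+item 2: size 6+2=8, value 32+16=48
- item 4: size 9, value 42
- item 1: size 6, value 32
Best: 58 pts.

58 pts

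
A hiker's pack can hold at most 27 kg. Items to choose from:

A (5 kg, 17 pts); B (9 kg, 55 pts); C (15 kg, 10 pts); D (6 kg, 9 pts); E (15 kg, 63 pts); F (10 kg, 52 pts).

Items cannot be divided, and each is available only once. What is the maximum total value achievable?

124 pts

Check high-value combinations within 27 kg:
- A+B+F: weight 5+9+10=24, value 17+55+52=124
- B+E: weight 9+15=24, value 55+63=118
- B+D+F: weight 9+6+10=25, value 55+9+52=116
- E+F: weight 15+10=25, value 63+52=115
- B+F: weight 9+10=19, value 55+52=107
Best: 124 pts.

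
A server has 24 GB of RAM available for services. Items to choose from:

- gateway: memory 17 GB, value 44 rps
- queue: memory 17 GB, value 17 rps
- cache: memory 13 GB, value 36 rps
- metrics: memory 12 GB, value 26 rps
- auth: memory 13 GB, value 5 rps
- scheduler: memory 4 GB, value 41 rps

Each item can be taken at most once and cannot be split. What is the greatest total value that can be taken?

Check high-value combinations within 24 GB:
- gateway+scheduler: memory 17+4=21, value 44+41=85
- cache+scheduler: memory 13+4=17, value 36+41=77
- metrics+scheduler: memory 12+4=16, value 26+41=67
- queue+scheduler: memory 17+4=21, value 17+41=58
Best: 85 rps.

85 rps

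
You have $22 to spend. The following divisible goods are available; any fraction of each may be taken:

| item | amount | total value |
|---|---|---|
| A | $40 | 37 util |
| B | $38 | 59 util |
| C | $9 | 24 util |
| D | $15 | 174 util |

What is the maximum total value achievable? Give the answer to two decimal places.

192.67

Take in order of value per unit:
- D (174/15 per unit): all 15 → value 174, running total 174.00
- C (24/9 per unit): 7 of 9 → value 7×24/9 = 18.6667, running total 192.67
Total 192.67.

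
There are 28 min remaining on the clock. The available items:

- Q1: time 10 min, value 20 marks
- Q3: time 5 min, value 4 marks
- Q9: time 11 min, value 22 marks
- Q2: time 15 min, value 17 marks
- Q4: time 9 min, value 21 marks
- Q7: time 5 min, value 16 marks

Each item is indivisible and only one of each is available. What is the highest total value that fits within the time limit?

Check high-value combinations within 28 min:
- Q9+Q4+Q7: time 11+9+5=25, value 22+21+16=59
- Q1+Q9+Q7: time 10+11+5=26, value 20+22+16=58
- Q1+Q4+Q7: time 10+9+5=24, value 20+21+16=57
- Q3+Q9+Q4: time 5+11+9=25, value 4+22+21=47
Best: 59 marks.

59 marks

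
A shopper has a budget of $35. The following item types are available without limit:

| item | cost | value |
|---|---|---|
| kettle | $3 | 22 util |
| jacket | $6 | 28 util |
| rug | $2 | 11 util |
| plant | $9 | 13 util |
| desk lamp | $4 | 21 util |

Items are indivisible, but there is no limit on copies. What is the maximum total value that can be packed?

Best value-per-unit is kettle at 22/3; filling with it alone gives 11×22 = 242.
Optimal mix: 11×kettle + 1×rug → cost 35, value 253.

253 util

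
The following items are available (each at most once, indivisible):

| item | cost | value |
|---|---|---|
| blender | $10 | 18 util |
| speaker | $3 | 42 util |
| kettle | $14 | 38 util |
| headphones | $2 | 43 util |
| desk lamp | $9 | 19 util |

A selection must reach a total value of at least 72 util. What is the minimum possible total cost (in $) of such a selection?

Subsets with value ≥ 72, sorted by total cost:
- speaker+headphones: cost 5, value 85
- speaker+headphones+desk lamp: cost 14, value 104
- blender+speaker+headphones: cost 15, value 103
Minimum cost: 5 $.

5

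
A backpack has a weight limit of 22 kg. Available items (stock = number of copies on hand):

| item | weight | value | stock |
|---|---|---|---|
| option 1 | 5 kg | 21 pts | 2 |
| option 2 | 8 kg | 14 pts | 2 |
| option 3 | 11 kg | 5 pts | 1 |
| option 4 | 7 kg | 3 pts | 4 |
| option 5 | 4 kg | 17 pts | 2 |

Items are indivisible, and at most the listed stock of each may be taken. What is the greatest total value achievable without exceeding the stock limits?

76 pts

Top feasible selections:
- 2×option 1 + 2×option 5: weight 18, value 76
- 2×option 1 + 1×option 2 + 1×option 5: weight 22, value 73
- 1×option 1 + 1×option 2 + 2×option 5: weight 21, value 69
- 2×option 1 + 1×option 4 + 1×option 5: weight 21, value 62
Best: 76 pts.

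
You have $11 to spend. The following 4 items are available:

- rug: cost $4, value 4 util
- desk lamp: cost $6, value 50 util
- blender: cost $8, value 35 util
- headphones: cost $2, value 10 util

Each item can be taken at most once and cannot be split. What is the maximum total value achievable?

60 util

Check high-value combinations within $11:
- desk lamp+headphones: cost 6+2=8, value 50+10=60
- rug+desk lamp: cost 4+6=10, value 4+50=54
- desk lamp: cost 6, value 50
Best: 60 util.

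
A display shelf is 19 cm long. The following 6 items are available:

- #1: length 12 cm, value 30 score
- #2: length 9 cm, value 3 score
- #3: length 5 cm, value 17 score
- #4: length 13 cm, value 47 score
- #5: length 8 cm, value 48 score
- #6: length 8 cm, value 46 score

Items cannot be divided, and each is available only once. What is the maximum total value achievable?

94 score

Check high-value combinations within 19 cm:
- #5+#6: length 8+8=16, value 48+46=94
- #3+#5: length 5+8=13, value 17+48=65
- #3+#4: length 5+13=18, value 17+47=64
Best: 94 score.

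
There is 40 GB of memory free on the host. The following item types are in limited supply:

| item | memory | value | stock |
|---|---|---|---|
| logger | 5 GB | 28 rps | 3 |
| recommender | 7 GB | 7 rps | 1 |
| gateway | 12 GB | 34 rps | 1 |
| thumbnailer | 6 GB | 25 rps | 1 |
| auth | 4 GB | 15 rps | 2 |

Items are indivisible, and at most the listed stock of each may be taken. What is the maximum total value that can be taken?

Best selections within memory 40 and stock limits:
- 3×logger + 1×gateway + 1×thumbnailer + 1×auth: memory 37, value 158
- 3×logger + 1×recommender + 1×gateway + 1×thumbnailer: memory 40, value 150
- 3×logger + 1×gateway + 2×auth: memory 35, value 148
Best: 158 rps.

158 rps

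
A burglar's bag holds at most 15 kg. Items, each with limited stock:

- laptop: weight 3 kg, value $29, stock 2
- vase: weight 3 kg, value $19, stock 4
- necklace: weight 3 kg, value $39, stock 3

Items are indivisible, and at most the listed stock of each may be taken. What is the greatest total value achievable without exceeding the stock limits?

$175

Top feasible selections:
- 2×laptop + 3×necklace: weight 15, value 175
- 1×laptop + 1×vase + 3×necklace: weight 15, value 165
Best: $175.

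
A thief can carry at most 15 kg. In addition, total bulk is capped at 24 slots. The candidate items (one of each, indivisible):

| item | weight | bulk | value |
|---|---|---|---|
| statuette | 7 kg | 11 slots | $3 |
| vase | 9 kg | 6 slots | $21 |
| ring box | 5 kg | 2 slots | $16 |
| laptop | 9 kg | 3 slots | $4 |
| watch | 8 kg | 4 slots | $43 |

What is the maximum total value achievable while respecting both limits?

$59

Feasible sets respecting both limits:
- ring box+watch: weight 13, bulk 6, value 59
- statuette+watch: weight 15, bulk 15, value 46
- watch: weight 8, bulk 4, value 43
- vase+ring box: weight 14, bulk 8, value 37
Best: $59.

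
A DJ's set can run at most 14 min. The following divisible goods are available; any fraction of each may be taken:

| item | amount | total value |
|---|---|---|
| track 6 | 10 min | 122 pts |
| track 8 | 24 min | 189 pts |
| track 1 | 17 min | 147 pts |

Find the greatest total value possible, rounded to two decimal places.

156.59

Take in order of value per unit:
- track 6 (122/10 per unit): all 10 → value 122, running total 122.00
- track 1 (147/17 per unit): 4 of 17 → value 4×147/17 = 34.5882, running total 156.59
Total 156.59.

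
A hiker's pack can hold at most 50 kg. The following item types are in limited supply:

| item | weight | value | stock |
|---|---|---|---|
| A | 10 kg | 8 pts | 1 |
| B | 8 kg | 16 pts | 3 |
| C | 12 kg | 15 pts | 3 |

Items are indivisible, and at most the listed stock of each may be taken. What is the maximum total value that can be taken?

78 pts

Best selections within weight 50 and stock limits:
- 3×B + 2×C: weight 48, value 78
- 1×A + 3×B + 1×C: weight 46, value 71
- 1×A + 2×B + 2×C: weight 50, value 70
- 3×B + 1×C: weight 36, value 63
Best: 78 pts.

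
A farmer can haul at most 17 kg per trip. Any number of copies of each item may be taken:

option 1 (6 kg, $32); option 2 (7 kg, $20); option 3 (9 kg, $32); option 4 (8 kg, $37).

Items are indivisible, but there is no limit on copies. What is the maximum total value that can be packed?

Best value-per-unit is option 1 at 32/6; filling with it alone gives 2×32 = 64.
Optimal mix: 2×option 4 → weight 16, value 74.

$74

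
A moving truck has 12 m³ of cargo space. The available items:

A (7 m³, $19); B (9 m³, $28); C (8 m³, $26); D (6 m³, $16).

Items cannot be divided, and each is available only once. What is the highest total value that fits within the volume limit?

Check high-value combinations within 12 m³:
- B: volume 9, value 28
- C: volume 8, value 26
- A: volume 7, value 19
- D: volume 6, value 16
Best: $28.

$28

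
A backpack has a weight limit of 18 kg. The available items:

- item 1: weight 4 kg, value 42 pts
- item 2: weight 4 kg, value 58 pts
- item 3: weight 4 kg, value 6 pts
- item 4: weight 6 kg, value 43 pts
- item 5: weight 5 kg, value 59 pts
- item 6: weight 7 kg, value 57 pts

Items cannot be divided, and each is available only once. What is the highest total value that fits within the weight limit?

174 pts

Check high-value combinations within 18 kg:
- item 2+item 5+item 6: weight 4+5+7=16, value 58+59+57=174
- item 1+item 2+item 3+item 5: weight 4+4+4+5=17, value 42+58+6+59=165
- item 2+item 4+item 5: weight 4+6+5=15, value 58+43+59=160
- item 1+item 2+item 5: weight 4+4+5=13, value 42+58+59=159
- item 4+item 5+item 6: weight 6+5+7=18, value 43+59+57=159
Best: 174 pts.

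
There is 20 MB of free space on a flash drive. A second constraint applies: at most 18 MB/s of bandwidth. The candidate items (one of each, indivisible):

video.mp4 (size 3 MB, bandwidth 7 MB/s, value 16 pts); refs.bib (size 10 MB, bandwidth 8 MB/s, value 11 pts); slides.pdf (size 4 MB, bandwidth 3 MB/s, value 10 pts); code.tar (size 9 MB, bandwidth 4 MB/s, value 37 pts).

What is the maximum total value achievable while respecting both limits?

63 pts

Feasible sets respecting both limits:
- video.mp4+slides.pdf+code.tar: size 16, bandwidth 14, value 63
- video.mp4+code.tar: size 12, bandwidth 11, value 53
- refs.bib+code.tar: size 19, bandwidth 12, value 48
Best: 63 pts.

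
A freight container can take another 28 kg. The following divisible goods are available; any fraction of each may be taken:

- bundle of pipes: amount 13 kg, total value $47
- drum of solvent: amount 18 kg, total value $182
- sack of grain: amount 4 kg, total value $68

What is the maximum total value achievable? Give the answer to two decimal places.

271.69

Take in order of value per unit:
- sack of grain (68/4 per unit): all 4 → value 68, running total 68.00
- drum of solvent (182/18 per unit): all 18 → value 182, running total 250.00
- bundle of pipes (47/13 per unit): 6 of 13 → value 6×47/13 = 21.6923, running total 271.69
Total 271.69.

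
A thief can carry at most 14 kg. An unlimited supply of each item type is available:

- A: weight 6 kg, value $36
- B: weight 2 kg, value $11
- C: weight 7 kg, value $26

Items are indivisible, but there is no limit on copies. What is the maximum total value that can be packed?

$83

Best value-per-unit is A at 36/6; filling with it alone gives 2×36 = 72.
Optimal mix: 2×A + 1×B → weight 14, value 83.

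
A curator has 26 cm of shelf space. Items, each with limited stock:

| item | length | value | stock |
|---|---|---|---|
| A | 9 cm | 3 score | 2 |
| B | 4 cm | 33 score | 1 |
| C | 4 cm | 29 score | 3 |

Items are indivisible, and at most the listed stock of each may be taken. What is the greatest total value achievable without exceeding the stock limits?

123 score

Top feasible selections:
- 1×A + 1×B + 3×C: length 25, value 123
- 1×B + 3×C: length 16, value 120
- 1×A + 1×B + 2×C: length 21, value 94
Best: 123 score.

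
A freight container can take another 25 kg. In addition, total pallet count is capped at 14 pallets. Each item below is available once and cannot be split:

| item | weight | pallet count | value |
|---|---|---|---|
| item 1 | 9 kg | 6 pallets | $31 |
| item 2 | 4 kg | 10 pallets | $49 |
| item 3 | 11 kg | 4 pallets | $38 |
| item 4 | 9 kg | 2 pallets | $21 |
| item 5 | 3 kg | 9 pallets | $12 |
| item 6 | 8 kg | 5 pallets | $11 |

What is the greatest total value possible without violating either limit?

$87

Feasible sets respecting both limits:
- item 2+item 3: weight 15, pallet count 14, value 87
- item 2+item 4: weight 13, pallet count 12, value 70
- item 1+item 3: weight 20, pallet count 10, value 69
Best: $87.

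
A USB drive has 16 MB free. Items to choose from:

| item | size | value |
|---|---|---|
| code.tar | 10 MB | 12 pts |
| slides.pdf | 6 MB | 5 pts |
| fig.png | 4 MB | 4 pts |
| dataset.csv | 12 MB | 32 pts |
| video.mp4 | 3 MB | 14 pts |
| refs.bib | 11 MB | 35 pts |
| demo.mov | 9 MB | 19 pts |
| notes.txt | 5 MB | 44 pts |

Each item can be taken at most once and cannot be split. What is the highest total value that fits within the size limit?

79 pts

Check high-value combinations within 16 MB:
- refs.bib+notes.txt: size 11+5=16, value 35+44=79
- slides.pdf+video.mp4+notes.txt: size 6+3+5=14, value 5+14+44=63
- demo.mov+notes.txt: size 9+5=14, value 19+44=63
- fig.png+video.mp4+notes.txt: size 4+3+5=12, value 4+14+44=62
Best: 79 pts.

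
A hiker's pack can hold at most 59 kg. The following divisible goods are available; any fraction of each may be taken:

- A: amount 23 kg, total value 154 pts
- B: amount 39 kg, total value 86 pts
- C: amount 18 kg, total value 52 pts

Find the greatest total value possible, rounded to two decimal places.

245.69

Take in order of value per unit:
- A (154/23 per unit): all 23 → value 154, running total 154.00
- C (52/18 per unit): all 18 → value 52, running total 206.00
- B (86/39 per unit): 18 of 39 → value 18×86/39 = 39.6923, running total 245.69
Total 245.69.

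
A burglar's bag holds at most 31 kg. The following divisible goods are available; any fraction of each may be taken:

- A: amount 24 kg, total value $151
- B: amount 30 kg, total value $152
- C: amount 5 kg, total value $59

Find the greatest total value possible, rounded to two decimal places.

220.13

Take in order of value per unit:
- C (59/5 per unit): all 5 → value 59, running total 59.00
- A (151/24 per unit): all 24 → value 151, running total 210.00
- B (152/30 per unit): 2 of 30 → value 2×152/30 = 10.1333, running total 220.13
Total 220.13.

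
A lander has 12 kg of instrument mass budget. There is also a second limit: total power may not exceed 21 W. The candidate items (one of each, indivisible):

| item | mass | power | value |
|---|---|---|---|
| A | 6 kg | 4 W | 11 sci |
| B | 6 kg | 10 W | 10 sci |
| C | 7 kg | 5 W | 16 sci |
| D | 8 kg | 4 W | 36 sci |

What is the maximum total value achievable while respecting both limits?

Feasible sets respecting both limits:
- D: mass 8, power 4, value 36
- A+B: mass 12, power 14, value 21
- C: mass 7, power 5, value 16
Best: 36 sci.

36 sci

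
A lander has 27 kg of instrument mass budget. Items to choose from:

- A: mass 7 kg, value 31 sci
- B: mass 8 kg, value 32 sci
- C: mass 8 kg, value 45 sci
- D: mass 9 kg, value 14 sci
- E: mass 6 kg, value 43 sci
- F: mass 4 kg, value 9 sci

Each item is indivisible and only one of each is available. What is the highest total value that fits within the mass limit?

Check high-value combinations within 27 kg:
- B+C+E+F: mass 8+8+6+4=26, value 32+45+43+9=129
- A+C+E+F: mass 7+8+6+4=25, value 31+45+43+9=128
- B+C+E: mass 8+8+6=22, value 32+45+43=120
Best: 129 sci.

129 sci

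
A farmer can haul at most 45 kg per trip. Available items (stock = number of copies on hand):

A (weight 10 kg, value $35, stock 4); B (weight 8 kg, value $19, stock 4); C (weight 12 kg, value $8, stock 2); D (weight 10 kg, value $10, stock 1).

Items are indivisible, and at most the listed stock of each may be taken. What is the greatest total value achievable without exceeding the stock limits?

Best selections within weight 45 and stock limits:
- 4×A: weight 40, value 140
- 2×A + 3×B: weight 44, value 127
- 3×A + 1×B: weight 38, value 124
- 3×A + 1×D: weight 40, value 115
Best: $140.

$140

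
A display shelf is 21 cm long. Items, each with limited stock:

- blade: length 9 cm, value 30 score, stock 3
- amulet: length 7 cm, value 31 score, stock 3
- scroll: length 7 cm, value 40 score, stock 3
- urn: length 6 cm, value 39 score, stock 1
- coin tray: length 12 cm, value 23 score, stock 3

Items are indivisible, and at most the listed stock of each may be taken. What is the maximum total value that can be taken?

120 score

Top feasible selections:
- 3×scroll: length 21, value 120
- 2×scroll + 1×urn: length 20, value 119
Best: 120 score.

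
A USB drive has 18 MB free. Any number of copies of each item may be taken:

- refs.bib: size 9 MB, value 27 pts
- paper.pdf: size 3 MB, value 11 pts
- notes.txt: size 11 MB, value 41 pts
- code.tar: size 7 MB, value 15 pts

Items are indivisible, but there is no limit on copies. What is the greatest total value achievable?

Best value-per-unit is notes.txt at 41/11; filling with it alone gives 1×41 = 41.
Optimal mix: 6×paper.pdf → size 18, value 66.

66 pts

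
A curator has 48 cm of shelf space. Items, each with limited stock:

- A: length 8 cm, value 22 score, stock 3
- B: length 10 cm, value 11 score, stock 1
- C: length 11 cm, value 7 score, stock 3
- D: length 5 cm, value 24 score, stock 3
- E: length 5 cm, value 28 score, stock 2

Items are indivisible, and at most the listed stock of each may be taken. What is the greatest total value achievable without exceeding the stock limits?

172 score

Best selections within length 48 and stock limits:
- 2×A + 3×D + 2×E: length 41, value 172
- 3×A + 2×D + 2×E: length 44, value 170
- 3×A + 3×D + 1×E: length 44, value 166
- 1×A + 1×B + 3×D + 2×E: length 43, value 161
Best: 172 score.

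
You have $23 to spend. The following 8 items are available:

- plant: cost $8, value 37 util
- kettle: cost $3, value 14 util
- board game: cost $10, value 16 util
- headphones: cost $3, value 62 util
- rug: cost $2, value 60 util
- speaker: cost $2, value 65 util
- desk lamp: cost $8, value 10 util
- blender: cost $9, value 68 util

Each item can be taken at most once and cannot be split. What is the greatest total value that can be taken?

269 util

Check high-value combinations within $23:
- kettle+headphones+rug+speaker+blender: cost 3+3+2+2+9=19, value 14+62+60+65+68=269
- headphones+rug+speaker+blender: cost 3+2+2+9=16, value 62+60+65+68=255
- plant+kettle+headphones+rug+speaker: cost 8+3+3+2+2=18, value 37+14+62+60+65=238
- plant+headphones+rug+speaker+desk lamp: cost 8+3+2+2+8=23, value 37+62+60+65+10=234
- plant+headphones+speaker+blender: cost 8+3+2+9=22, value 37+62+65+68=232
Best: 269 util.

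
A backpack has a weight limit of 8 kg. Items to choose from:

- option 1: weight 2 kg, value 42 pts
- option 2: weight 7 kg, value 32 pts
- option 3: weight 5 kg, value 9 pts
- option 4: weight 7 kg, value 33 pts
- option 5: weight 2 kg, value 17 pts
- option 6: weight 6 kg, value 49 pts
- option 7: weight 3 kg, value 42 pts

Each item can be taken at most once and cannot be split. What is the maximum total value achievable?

Check high-value combinations within 8 kg:
- option 1+option 5+option 7: weight 2+2+3=7, value 42+17+42=101
- option 1+option 6: weight 2+6=8, value 42+49=91
- option 1+option 7: weight 2+3=5, value 42+42=84
- option 5+option 6: weight 2+6=8, value 17+49=66
Best: 101 pts.

101 pts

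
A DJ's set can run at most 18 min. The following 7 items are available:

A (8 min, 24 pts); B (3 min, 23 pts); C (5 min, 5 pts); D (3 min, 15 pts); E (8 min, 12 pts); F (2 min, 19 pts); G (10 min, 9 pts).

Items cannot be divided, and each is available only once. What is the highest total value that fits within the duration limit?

Check high-value combinations within 18 min:
- A+B+D+F: duration 8+3+3+2=16, value 24+23+15+19=81
- A+B+C+F: duration 8+3+5+2=18, value 24+23+5+19=71
- B+D+E+F: duration 3+3+8+2=16, value 23+15+12+19=69
Best: 81 pts.

81 pts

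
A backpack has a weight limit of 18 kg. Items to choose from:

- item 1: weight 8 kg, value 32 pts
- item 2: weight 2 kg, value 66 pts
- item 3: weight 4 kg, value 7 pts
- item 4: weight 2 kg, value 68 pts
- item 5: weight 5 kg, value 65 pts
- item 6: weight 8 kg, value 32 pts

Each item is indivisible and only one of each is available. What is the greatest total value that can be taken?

Check high-value combinations within 18 kg:
- item 1+item 2+item 4+item 5: weight 8+2+2+5=17, value 32+66+68+65=231
- item 2+item 4+item 5+item 6: weight 2+2+5+8=17, value 66+68+65+32=231
- item 2+item 3+item 4+item 5: weight 2+4+2+5=13, value 66+7+68+65=206
Best: 231 pts.

231 pts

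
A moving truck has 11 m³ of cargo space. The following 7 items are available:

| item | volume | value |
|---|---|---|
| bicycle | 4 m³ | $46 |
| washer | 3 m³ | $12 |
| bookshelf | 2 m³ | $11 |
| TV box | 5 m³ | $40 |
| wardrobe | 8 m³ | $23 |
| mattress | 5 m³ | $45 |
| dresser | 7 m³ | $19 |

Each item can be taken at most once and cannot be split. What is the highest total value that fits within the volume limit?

Check high-value combinations within 11 m³:
- bicycle+bookshelf+mattress: volume 4+2+5=11, value 46+11+45=102
- bicycle+bookshelf+TV box: volume 4+2+5=11, value 46+11+40=97
- bicycle+mattress: volume 4+5=9, value 46+45=91
- bicycle+TV box: volume 4+5=9, value 46+40=86
Best: $102.

$102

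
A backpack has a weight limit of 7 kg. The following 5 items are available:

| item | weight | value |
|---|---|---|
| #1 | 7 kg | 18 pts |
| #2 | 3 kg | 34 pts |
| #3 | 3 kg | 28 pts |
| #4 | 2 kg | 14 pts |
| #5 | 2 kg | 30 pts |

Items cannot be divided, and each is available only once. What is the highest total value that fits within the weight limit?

78 pts

This is a 0/1 knapsack; check combinations near the capacity.
- #2+#4+#5: weight 3+2+2=7, value 34+14+30=78
- #3+#4+#5: weight 3+2+2=7, value 28+14+30=72
- #2+#5: weight 3+2=5, value 34+30=64
- #2+#3: weight 3+3=6, value 34+28=62
Best: 78 pts.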